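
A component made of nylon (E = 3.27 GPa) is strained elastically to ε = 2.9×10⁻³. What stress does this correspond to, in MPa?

9.48 MPa

σ = E·ε = 3270 MPa × 2.9×10⁻³ = 9.48 MPa.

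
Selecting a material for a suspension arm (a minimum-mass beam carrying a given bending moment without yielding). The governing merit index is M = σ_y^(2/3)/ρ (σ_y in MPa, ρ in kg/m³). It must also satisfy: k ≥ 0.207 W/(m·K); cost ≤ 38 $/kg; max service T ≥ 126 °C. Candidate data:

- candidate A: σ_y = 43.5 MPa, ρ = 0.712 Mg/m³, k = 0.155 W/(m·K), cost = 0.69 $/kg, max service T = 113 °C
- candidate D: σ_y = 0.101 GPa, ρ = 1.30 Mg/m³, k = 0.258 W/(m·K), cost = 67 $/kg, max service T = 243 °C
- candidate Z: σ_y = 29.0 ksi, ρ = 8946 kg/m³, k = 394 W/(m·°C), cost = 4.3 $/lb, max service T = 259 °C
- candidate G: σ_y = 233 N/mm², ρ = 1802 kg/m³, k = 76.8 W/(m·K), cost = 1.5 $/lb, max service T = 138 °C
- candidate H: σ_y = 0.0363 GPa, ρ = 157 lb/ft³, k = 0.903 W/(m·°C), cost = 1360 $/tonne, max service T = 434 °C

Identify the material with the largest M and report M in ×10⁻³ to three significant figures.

candidate G, M = 21.0×10⁻³

Screen on constraints: k ≥ 0.207 W/(m·K); cost ≤ 38 $/kg; max service T ≥ 126 °C. Survivors: candidate Z, candidate G, candidate H.
After converting to SI:
  candidate Z: σ_y = 199.9 MPa, ρ = 8946 kg/m³
  candidate G: σ_y = 233.0 MPa, ρ = 1802 kg/m³
  candidate H: σ_y = 36.30 MPa, ρ = 2515 kg/m³
  candidate G: M = 21.0×10⁻³
  candidate H: M = 4.36×10⁻³
  candidate Z: M = 3.82×10⁻³
Candidate G has the largest M.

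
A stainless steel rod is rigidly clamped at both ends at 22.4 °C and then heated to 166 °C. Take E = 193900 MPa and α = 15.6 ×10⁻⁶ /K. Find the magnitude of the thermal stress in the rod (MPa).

E = 193900 MPa = 193.9 GPa.
ΔT = 143.6 K. Constrained thermal stress σ = E·α·ΔT = 193.9×10³ MPa × 15.6×10⁻⁶ × 143.6 = 434 MPa (compressive).

434 MPa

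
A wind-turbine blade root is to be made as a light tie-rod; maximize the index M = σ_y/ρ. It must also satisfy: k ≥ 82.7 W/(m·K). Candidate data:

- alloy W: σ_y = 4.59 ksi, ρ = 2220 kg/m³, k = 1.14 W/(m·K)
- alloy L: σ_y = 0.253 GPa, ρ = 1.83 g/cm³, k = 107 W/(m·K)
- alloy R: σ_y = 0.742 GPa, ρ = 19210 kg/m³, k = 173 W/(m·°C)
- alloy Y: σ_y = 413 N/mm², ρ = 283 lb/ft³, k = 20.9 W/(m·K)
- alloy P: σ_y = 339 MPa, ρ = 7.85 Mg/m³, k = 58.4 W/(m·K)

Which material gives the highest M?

Screen on constraints: k ≥ 82.7 W/(m·K). Survivors: alloy L, alloy R.
After converting to SI:
  alloy L: σ_y = 253.0 MPa, ρ = 1830 kg/m³
  alloy R: σ_y = 742.0 MPa, ρ = 19210 kg/m³
  alloy L: M = 138 kN·m/kg
  alloy R: M = 38.6 kN·m/kg
Highest index: alloy L.

alloy L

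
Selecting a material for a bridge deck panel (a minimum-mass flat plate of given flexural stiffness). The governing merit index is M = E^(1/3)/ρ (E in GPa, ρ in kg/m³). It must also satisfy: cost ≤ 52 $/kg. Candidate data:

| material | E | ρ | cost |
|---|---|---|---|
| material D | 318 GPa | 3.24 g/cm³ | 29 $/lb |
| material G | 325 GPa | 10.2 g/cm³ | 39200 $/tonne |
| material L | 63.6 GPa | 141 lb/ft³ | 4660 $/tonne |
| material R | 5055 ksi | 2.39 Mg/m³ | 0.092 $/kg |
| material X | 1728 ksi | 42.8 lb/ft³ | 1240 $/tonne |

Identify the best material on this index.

material X

Screen on constraints: cost ≤ 52 $/kg. Survivors: material G, material L, material R, material X.
Convert each candidate to consistent units, then evaluate M:
  material G: E = 325.0 GPa, ρ = 10200 kg/m³
  material L: E = 63.60 GPa, ρ = 2259 kg/m³
  material R: E = 34.85 GPa, ρ = 2390 kg/m³
  material X: E = 11.91 GPa, ρ = 685.6 kg/m³
  material X: M = 3.33×10⁻³
  material L: M = 1.77×10⁻³
  material R: M = 1.37×10⁻³
  material G: M = 0.674×10⁻³
Material X ranks first.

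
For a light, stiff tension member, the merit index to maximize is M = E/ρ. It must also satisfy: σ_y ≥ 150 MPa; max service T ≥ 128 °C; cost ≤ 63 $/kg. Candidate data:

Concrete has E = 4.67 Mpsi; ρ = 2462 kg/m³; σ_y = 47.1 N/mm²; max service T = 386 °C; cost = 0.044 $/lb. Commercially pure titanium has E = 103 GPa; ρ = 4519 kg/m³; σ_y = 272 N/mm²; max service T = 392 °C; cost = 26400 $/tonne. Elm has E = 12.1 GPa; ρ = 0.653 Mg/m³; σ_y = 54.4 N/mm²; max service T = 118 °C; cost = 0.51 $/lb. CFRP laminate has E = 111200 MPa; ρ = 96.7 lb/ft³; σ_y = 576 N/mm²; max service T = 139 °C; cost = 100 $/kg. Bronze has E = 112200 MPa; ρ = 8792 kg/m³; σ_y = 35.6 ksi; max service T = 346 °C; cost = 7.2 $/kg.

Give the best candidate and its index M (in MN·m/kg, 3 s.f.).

Screen on constraints: σ_y ≥ 150 MPa; max service T ≥ 128 °C; cost ≤ 63 $/kg. Survivors: commercially pure titanium, bronze.
In SI units:
  commercially pure titanium: E = 103.0 GPa, ρ = 4519 kg/m³
  bronze: E = 112.2 GPa, ρ = 8792 kg/m³
  commercially pure titanium: M = 22.8 MN·m/kg
  bronze: M = 12.8 MN·m/kg
Commercially pure titanium has the largest M.

commercially pure titanium, M = 22.8 MN·m/kg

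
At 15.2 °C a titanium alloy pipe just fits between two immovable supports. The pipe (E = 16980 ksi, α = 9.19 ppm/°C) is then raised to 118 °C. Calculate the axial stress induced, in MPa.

E = 16980 ksi = 117.1 GPa.
ΔT = 102.8 K. Constrained thermal stress σ = E·α·ΔT = 117.1×10³ MPa × 9.19×10⁻⁶ × 102.8 = 111 MPa (compressive).

111 MPa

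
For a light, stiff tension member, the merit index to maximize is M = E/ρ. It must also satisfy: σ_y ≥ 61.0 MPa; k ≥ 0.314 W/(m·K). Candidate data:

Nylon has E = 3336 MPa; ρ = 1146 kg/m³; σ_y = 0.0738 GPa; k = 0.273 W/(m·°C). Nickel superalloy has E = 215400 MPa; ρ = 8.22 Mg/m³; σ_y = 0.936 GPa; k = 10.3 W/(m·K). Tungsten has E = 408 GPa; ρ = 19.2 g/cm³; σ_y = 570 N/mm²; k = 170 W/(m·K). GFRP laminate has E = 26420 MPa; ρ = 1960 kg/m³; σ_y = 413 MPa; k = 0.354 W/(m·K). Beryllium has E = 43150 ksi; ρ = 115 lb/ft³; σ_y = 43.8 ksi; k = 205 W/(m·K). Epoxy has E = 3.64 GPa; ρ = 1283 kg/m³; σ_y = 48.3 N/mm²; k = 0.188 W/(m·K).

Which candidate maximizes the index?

Screen on constraints: σ_y ≥ 61.0 MPa; k ≥ 0.314 W/(m·K). Survivors: nickel superalloy, tungsten, GFRP laminate, beryllium.
In SI units:
  nickel superalloy: E = 215.4 GPa, ρ = 8220 kg/m³
  tungsten: E = 408.0 GPa, ρ = 19200 kg/m³
  GFRP laminate: E = 26.42 GPa, ρ = 1960 kg/m³
  beryllium: E = 297.5 GPa, ρ = 1842 kg/m³
  beryllium: M = 162 MN·m/kg
  nickel superalloy: M = 26.2 MN·m/kg
  tungsten: M = 21.2 MN·m/kg
  GFRP laminate: M = 13.5 MN·m/kg
The maximum is for beryllium.

beryllium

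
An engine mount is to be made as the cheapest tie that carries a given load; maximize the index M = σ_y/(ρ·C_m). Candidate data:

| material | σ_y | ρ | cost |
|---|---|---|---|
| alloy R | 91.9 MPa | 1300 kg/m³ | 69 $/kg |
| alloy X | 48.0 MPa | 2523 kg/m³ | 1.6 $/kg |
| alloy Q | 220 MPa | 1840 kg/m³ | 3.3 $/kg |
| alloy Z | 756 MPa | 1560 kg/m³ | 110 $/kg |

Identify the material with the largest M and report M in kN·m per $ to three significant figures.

Per-candidate index values:
  alloy Q: M = 36.2 kN·m per $
  alloy X: M = 11.9 kN·m per $
  alloy Z: M = 4.41 kN·m per $
  alloy R: M = 1.02 kN·m per $
The maximum is for alloy Q.

alloy Q, M = 36.2 kN·m per $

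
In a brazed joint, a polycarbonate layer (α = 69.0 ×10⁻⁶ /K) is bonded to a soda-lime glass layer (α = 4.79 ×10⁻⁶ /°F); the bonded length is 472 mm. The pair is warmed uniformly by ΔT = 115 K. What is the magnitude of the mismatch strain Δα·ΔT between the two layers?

6.94×10⁻³

soda-lime glass: α = 4.79×10⁻⁶/°F × 9/5 = 8.62×10⁻⁶/K.
Δα = |69.0 − 8.62|×10⁻⁶/K = 60.4×10⁻⁶/K.
Mismatch strain = Δα·ΔT = 60.4×10⁻⁶ × 115.0 = 6.94×10⁻³.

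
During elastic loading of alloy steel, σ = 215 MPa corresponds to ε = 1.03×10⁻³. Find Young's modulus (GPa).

E = σ/ε = 215 MPa / 1.03×10⁻³ = 208700 MPa = 209 GPa.

209 GPa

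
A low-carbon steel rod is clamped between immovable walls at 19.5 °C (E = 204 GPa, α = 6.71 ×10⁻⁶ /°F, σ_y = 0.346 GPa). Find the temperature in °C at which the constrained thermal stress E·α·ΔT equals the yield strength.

α = 6.71×10⁻⁶/°F × 9/5 = 12.1×10⁻⁶/K.
σ_y = 0.346 GPa = 346.0 MPa.
E·α·ΔT = 346.0 MPa ⇒ ΔT = 346.0 / (204.0×10³ × 12.1×10⁻⁶) = 140.4 K.
T = 19.5 + 140.4 = 159.9 °C.

160 °C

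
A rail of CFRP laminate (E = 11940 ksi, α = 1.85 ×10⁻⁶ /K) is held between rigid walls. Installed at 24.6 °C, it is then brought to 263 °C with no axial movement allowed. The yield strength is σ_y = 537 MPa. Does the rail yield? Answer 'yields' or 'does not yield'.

E = 11940 ksi = 82.32 GPa.
ΔT = 238.4 K. Constrained thermal stress σ = E·α·ΔT = 82.32×10³ MPa × 1.85×10⁻⁶ × 238.4 = 36.3 MPa (compressive).
Compare to σ_y = 537 MPa: σ < σ_y, so it does not yield.

does not yield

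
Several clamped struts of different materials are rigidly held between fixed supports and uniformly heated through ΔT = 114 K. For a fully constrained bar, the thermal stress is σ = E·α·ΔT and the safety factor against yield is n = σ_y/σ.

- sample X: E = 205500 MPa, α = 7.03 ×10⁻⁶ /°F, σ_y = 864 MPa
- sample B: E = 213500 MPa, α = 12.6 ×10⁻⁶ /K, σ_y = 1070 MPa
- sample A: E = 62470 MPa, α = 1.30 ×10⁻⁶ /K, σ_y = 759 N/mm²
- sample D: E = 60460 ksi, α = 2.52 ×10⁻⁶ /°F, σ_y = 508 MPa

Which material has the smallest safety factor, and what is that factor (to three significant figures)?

sample D, n = 2.36

Per material, after unit conversion:
  sample X: E = 205.5, α = 12.7, σ_y = 864.0 → σ = 296 MPa, n = 2.91
  sample B: E = 213.5, α = 12.6, σ_y = 1070 → σ = 307 MPa, n = 3.49
  sample A: E = 62.47, α = 1.30, σ_y = 759.0 → σ = 9.26 MPa, n = 82.0
  sample D: E = 416.9, α = 4.54, σ_y = 508.0 → σ = 216 MPa, n = 2.36
Smallest n: sample D with n = 2.36.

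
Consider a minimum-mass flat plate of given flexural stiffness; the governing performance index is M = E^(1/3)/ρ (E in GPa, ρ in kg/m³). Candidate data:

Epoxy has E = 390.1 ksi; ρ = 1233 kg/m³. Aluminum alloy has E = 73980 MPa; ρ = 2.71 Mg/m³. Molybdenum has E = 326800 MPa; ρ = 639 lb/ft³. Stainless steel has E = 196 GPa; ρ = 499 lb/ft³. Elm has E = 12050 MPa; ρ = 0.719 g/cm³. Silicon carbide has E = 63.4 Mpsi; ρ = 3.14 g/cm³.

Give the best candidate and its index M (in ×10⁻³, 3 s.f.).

elm, M = 3.19×10⁻³

Normalizing units and computing the index:
  epoxy: E = 2.690 GPa, ρ = 1233 kg/m³
  aluminum alloy: E = 73.98 GPa, ρ = 2710 kg/m³
  molybdenum: E = 326.8 GPa, ρ = 10240 kg/m³
  stainless steel: E = 196.0 GPa, ρ = 7993 kg/m³
  elm: E = 12.05 GPa, ρ = 719.0 kg/m³
  silicon carbide: E = 437.1 GPa, ρ = 3140 kg/m³
  elm: M = 3.19×10⁻³
  silicon carbide: M = 2.42×10⁻³
  aluminum alloy: M = 1.55×10⁻³
  epoxy: M = 1.13×10⁻³
  stainless steel: M = 0.727×10⁻³
  molybdenum: M = 0.673×10⁻³
Highest index: elm.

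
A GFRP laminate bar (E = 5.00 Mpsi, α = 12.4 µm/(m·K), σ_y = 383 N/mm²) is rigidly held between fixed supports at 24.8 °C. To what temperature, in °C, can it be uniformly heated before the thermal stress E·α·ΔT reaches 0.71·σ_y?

E = 5.00 Mpsi = 34.47 GPa.
σ_y = 383 N/mm² = 383.0 MPa.
E·α·ΔT = 271.9 MPa ⇒ ΔT = 271.9 / (34.47×10³ × 12.4×10⁻⁶) = 636.1 K.
T = 24.8 + 636.1 = 660.9 °C.

661 °C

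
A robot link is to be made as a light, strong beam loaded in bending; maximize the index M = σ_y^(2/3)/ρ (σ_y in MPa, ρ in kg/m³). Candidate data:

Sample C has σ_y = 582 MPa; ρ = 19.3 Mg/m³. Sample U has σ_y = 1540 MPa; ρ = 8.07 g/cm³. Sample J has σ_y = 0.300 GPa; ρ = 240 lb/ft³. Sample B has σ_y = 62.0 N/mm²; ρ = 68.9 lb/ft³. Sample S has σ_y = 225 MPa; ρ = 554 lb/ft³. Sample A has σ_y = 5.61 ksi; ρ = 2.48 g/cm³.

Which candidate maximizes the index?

Convert each candidate to consistent units, then evaluate M:
  sample C: σ_y = 582.0 MPa, ρ = 19300 kg/m³
  sample U: σ_y = 1540 MPa, ρ = 8070 kg/m³
  sample J: σ_y = 300.0 MPa, ρ = 3844 kg/m³
  sample B: σ_y = 62.00 MPa, ρ = 1104 kg/m³
  sample S: σ_y = 225.0 MPa, ρ = 8874 kg/m³
  sample A: σ_y = 38.68 MPa, ρ = 2480 kg/m³
  sample U: M = 16.5×10⁻³
  sample B: M = 14.2×10⁻³
  sample J: M = 11.7×10⁻³
  sample A: M = 4.61×10⁻³
  sample S: M = 4.17×10⁻³
  sample C: M = 3.61×10⁻³
Highest index: sample U.

sample U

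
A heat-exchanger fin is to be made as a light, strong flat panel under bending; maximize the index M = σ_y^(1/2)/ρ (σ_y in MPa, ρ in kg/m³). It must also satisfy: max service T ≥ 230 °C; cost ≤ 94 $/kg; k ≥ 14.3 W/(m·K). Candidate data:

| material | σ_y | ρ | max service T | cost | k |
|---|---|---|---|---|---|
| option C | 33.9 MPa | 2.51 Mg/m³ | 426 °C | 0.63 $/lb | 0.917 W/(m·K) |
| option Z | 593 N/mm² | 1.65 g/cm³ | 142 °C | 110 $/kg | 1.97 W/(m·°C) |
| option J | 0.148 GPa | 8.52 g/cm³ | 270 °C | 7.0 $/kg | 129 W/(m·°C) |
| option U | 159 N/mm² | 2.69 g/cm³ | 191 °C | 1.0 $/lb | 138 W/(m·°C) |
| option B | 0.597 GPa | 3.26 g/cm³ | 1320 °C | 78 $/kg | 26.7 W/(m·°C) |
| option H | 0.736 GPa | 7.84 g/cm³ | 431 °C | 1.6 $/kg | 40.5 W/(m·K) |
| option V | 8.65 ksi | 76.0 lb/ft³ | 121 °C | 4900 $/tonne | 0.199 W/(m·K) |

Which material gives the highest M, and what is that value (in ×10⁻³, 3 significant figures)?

option B, M = 7.49×10⁻³

Screen on constraints: max service T ≥ 230 °C; cost ≤ 94 $/kg; k ≥ 14.3 W/(m·K). Survivors: option J, option B, option H.
Convert each candidate to consistent units, then evaluate M:
  option J: σ_y = 148.0 MPa, ρ = 8520 kg/m³
  option B: σ_y = 597.0 MPa, ρ = 3260 kg/m³
  option H: σ_y = 736.0 MPa, ρ = 7840 kg/m³
  option B: M = 7.49×10⁻³
  option H: M = 3.46×10⁻³
  option J: M = 1.43×10⁻³
The maximum is for option B.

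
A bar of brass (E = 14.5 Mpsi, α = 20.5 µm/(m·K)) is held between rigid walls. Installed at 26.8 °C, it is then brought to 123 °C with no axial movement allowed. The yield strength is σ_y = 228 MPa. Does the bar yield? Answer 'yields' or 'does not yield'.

does not yield

E = 14.5 Mpsi = 99.97 GPa.
ΔT = 96.20 K. Constrained thermal stress σ = E·α·ΔT = 99.97×10³ MPa × 20.5×10⁻⁶ × 96.20 = 197 MPa (compressive).
Compare to σ_y = 228 MPa: σ < σ_y, so it does not yield.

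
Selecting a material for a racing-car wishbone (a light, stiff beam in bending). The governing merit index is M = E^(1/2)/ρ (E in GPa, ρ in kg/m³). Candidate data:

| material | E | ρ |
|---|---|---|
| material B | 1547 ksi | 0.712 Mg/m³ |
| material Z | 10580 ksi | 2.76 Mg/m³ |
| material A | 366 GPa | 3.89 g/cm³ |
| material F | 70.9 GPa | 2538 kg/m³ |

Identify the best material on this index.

material A

Putting every candidate on a common basis:
  material B: E = 10.67 GPa, ρ = 712.0 kg/m³
  material Z: E = 72.95 GPa, ρ = 2760 kg/m³
  material A: E = 366.0 GPa, ρ = 3890 kg/m³
  material F: E = 70.90 GPa, ρ = 2538 kg/m³
  material A: M = 4.92×10⁻³
  material B: M = 4.59×10⁻³
  material F: M = 3.32×10⁻³
  material Z: M = 3.09×10⁻³
The maximum is for material A.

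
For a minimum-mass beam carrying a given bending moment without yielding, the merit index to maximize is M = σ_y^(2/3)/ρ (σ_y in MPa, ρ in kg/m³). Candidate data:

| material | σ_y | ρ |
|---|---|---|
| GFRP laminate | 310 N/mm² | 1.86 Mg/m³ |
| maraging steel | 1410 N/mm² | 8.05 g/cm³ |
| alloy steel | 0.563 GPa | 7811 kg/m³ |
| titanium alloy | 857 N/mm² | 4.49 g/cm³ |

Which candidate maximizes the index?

GFRP laminate

Convert each candidate to consistent units, then evaluate M:
  GFRP laminate: σ_y = 310.0 MPa, ρ = 1860 kg/m³
  maraging steel: σ_y = 1410 MPa, ρ = 8050 kg/m³
  alloy steel: σ_y = 563.0 MPa, ρ = 7811 kg/m³
  titanium alloy: σ_y = 857.0 MPa, ρ = 4490 kg/m³
  GFRP laminate: M = 24.6×10⁻³
  titanium alloy: M = 20.1×10⁻³
  maraging steel: M = 15.6×10⁻³
  alloy steel: M = 8.73×10⁻³
Highest index: GFRP laminate.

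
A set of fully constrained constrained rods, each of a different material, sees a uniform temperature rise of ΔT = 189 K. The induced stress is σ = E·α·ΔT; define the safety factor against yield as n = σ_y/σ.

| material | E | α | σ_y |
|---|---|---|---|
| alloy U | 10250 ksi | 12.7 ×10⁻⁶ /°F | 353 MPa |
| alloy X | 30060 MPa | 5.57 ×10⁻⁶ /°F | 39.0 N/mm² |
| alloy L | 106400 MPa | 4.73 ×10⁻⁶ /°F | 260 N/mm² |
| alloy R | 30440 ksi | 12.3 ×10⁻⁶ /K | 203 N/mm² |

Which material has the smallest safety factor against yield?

Converting E to GPa, α to ×10⁻⁶/K, σ_y to MPa, then σ and n for each:
  alloy U: E = 70.67, α = 22.9, σ_y = 353.0 → σ = 305 MPa, n = 1.16
  alloy X: E = 30.06, α = 10.0, σ_y = 39.00 → σ = 57.0 MPa, n = 0.685
  alloy L: E = 106.4, α = 8.51, σ_y = 260.0 → σ = 171 MPa, n = 1.52
  alloy R: E = 209.9, α = 12.3, σ_y = 203.0 → σ = 488 MPa, n = 0.416
Smallest n: alloy R with n = 0.416.

alloy R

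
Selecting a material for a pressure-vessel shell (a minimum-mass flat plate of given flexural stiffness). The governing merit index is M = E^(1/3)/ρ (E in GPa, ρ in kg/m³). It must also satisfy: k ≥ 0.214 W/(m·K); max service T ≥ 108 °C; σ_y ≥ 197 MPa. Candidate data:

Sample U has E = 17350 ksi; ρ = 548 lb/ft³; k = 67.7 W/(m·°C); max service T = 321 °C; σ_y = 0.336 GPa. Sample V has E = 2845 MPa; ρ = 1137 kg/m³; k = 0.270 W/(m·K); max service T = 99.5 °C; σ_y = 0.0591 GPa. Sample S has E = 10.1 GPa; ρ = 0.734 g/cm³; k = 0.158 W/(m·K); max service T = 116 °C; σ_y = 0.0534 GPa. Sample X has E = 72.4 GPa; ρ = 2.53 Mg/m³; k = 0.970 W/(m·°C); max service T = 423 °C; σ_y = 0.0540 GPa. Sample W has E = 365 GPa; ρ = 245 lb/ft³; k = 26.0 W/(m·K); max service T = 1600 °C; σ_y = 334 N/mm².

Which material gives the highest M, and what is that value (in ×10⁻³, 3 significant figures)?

sample W, M = 1.82×10⁻³

Screen on constraints: k ≥ 0.214 W/(m·K); max service T ≥ 108 °C; σ_y ≥ 197 MPa. Survivors: sample U, sample W.
Convert each candidate to consistent units, then evaluate M:
  sample U: E = 119.6 GPa, ρ = 8778 kg/m³
  sample W: E = 365.0 GPa, ρ = 3925 kg/m³
  sample W: M = 1.82×10⁻³
  sample U: M = 0.561×10⁻³
Highest index: sample W.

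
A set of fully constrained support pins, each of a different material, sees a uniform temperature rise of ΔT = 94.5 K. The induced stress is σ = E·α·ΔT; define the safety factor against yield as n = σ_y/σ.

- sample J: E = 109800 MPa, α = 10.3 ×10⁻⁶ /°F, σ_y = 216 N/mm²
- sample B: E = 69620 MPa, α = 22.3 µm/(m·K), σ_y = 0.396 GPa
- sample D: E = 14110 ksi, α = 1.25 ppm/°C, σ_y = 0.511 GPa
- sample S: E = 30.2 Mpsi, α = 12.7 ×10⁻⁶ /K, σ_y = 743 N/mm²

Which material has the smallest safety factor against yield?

Per material, after unit conversion:
  sample J: E = 109.8, α = 18.5, σ_y = 216.0 → σ = 192 MPa, n = 1.12
  sample B: E = 69.62, α = 22.3, σ_y = 396.0 → σ = 147 MPa, n = 2.70
  sample D: E = 97.29, α = 1.25, σ_y = 511.0 → σ = 11.5 MPa, n = 44.5
  sample S: E = 208.2, α = 12.7, σ_y = 743.0 → σ = 250 MPa, n = 2.97
Smallest n: sample J with n = 1.12.

sample J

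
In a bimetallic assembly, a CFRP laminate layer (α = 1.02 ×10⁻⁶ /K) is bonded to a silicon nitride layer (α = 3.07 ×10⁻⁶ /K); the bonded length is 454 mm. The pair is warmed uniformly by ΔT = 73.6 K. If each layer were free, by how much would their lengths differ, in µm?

Δα = |1.02 − 3.07|×10⁻⁶/K = 2.05×10⁻⁶/K.
ΔL_mismatch = Δα·L·ΔT = 2.05×10⁻⁶ × 454.0 mm × 73.6 K = 68.5 µm.

68.5 µm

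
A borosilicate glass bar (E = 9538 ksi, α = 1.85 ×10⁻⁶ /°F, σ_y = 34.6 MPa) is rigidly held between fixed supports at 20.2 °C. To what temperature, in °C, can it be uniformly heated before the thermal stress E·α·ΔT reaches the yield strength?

E = 9538 ksi = 65.76 GPa.
α = 1.85×10⁻⁶/°F × 9/5 = 3.33×10⁻⁶/K.
E·α·ΔT = 34.60 MPa ⇒ ΔT = 34.60 / (65.76×10³ × 3.33×10⁻⁶) = 158.0 K.
T = 20.2 + 158.0 = 178.2 °C.

178 °C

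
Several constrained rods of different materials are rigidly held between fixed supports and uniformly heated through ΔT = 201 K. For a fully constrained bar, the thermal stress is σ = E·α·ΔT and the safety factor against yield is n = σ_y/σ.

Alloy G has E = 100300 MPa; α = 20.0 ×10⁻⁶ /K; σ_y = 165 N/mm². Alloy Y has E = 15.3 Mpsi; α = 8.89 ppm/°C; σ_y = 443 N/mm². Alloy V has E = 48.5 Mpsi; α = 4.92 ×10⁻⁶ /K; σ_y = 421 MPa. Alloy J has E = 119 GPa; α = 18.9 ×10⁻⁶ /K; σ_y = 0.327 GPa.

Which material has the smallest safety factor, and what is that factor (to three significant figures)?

Per material, after unit conversion:
  alloy G: E = 100.3, α = 20.0, σ_y = 165.0 → σ = 403 MPa, n = 0.409
  alloy Y: E = 105.5, α = 8.89, σ_y = 443.0 → σ = 188 MPa, n = 2.35
  alloy V: E = 334.4, α = 4.92, σ_y = 421.0 → σ = 331 MPa, n = 1.27
  alloy J: E = 119.0, α = 18.9, σ_y = 327.0 → σ = 452 MPa, n = 0.723
Smallest n: alloy G with n = 0.409.

alloy G, n = 0.409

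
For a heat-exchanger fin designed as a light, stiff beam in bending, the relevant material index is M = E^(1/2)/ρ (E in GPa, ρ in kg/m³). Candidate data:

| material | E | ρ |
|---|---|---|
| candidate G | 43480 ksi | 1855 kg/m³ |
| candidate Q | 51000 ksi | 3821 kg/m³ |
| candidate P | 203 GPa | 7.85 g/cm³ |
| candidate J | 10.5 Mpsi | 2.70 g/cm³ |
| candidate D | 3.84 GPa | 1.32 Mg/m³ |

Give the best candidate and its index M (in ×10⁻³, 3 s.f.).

candidate G, M = 9.33×10⁻³

Putting every candidate on a common basis:
  candidate G: E = 299.8 GPa, ρ = 1855 kg/m³
  candidate Q: E = 351.6 GPa, ρ = 3821 kg/m³
  candidate P: E = 203.0 GPa, ρ = 7850 kg/m³
  candidate J: E = 72.39 GPa, ρ = 2700 kg/m³
  candidate D: E = 3.840 GPa, ρ = 1320 kg/m³
  candidate G: M = 9.33×10⁻³
  candidate Q: M = 4.91×10⁻³
  candidate J: M = 3.15×10⁻³
  candidate P: M = 1.82×10⁻³
  candidate D: M = 1.48×10⁻³
Candidate G ranks first.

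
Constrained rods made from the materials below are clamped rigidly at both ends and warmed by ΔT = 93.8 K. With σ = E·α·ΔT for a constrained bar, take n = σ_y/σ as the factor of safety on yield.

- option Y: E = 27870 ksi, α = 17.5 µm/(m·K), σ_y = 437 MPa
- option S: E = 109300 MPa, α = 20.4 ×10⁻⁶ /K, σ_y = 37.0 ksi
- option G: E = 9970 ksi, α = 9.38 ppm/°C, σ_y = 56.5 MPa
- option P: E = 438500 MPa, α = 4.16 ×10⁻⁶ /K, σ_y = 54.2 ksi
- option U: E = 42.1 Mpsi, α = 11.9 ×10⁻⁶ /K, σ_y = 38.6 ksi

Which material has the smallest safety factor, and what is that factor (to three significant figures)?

option U, n = 0.821

Per material, after unit conversion:
  option Y: E = 192.2, α = 17.5, σ_y = 437.0 → σ = 315 MPa, n = 1.39
  option S: E = 109.3, α = 20.4, σ_y = 255.1 → σ = 209 MPa, n = 1.22
  option G: E = 68.74, α = 9.38, σ_y = 56.50 → σ = 60.5 MPa, n = 0.934
  option P: E = 438.5, α = 4.16, σ_y = 373.7 → σ = 171 MPa, n = 2.18
  option U: E = 290.3, α = 11.9, σ_y = 266.1 → σ = 324 MPa, n = 0.821
The minimum is option U at n = 0.821.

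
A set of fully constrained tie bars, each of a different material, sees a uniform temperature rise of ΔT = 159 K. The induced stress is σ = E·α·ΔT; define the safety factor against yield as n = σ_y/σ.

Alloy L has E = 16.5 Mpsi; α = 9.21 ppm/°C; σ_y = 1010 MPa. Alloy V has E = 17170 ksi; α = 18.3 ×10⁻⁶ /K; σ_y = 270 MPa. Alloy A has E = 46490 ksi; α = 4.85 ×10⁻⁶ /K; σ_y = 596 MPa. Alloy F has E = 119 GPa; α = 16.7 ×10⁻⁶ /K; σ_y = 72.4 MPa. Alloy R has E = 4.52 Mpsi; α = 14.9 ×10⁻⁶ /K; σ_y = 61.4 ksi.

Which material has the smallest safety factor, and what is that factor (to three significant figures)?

alloy F, n = 0.229

Converting E to GPa, α to ×10⁻⁶/K, σ_y to MPa, then σ and n for each:
  alloy L: E = 113.8, α = 9.21, σ_y = 1010 → σ = 167 MPa, n = 6.06
  alloy V: E = 118.4, α = 18.3, σ_y = 270.0 → σ = 344 MPa, n = 0.784
  alloy A: E = 320.5, α = 4.85, σ_y = 596.0 → σ = 247 MPa, n = 2.41
  alloy F: E = 119.0, α = 16.7, σ_y = 72.40 → σ = 316 MPa, n = 0.229
  alloy R: E = 31.16, α = 14.9, σ_y = 423.3 → σ = 73.8 MPa, n = 5.73
Alloy F has the lowest safety factor, n = 0.229.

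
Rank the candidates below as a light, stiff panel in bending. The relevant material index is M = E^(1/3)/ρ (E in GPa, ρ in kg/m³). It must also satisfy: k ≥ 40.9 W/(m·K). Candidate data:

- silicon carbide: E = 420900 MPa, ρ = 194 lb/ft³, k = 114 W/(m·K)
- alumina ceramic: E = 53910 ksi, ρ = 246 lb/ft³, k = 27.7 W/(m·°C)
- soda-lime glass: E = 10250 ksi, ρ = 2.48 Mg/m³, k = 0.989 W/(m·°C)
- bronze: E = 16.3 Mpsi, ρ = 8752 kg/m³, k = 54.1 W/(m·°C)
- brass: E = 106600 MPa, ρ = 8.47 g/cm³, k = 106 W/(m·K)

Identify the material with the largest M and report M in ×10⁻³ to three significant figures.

silicon carbide, M = 2.41×10⁻³

Screen on constraints: k ≥ 40.9 W/(m·K). Survivors: silicon carbide, bronze, brass.
In SI units:
  silicon carbide: E = 420.9 GPa, ρ = 3108 kg/m³
  bronze: E = 112.4 GPa, ρ = 8752 kg/m³
  brass: E = 106.6 GPa, ρ = 8470 kg/m³
  silicon carbide: M = 2.41×10⁻³
  brass: M = 0.560×10⁻³
  bronze: M = 0.551×10⁻³
Silicon carbide ranks first.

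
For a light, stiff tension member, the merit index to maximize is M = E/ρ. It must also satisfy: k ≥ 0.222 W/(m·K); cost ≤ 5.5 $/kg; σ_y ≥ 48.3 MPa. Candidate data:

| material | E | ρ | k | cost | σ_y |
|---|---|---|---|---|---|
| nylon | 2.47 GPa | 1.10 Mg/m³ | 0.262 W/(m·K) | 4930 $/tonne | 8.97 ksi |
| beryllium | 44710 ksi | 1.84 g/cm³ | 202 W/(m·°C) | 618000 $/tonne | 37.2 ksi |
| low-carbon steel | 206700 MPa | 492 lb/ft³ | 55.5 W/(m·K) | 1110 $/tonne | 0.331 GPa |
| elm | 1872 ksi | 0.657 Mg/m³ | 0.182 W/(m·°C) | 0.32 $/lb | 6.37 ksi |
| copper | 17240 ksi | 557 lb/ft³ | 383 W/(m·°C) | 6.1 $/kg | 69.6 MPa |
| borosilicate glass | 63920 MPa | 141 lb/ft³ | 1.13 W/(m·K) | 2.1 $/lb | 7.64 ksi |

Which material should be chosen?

Screen on constraints: k ≥ 0.222 W/(m·K); cost ≤ 5.5 $/kg; σ_y ≥ 48.3 MPa. Survivors: nylon, low-carbon steel, borosilicate glass.
After converting to SI:
  nylon: E = 2.470 GPa, ρ = 1100 kg/m³
  low-carbon steel: E = 206.7 GPa, ρ = 7881 kg/m³
  borosilicate glass: E = 63.92 GPa, ρ = 2259 kg/m³
  borosilicate glass: M = 28.3 MN·m/kg
  low-carbon steel: M = 26.2 MN·m/kg
  nylon: M = 2.25 MN·m/kg
Borosilicate glass has the largest M.

borosilicate glass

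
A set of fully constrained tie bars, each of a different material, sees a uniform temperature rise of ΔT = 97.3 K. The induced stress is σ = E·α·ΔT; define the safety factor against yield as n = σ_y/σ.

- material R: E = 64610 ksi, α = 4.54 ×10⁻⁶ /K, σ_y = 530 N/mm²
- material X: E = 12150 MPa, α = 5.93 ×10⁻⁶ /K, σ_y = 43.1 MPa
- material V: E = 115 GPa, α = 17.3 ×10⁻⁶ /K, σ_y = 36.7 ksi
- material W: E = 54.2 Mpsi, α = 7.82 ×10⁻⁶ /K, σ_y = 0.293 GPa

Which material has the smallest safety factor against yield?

Per material, after unit conversion:
  material R: E = 445.5, α = 4.54, σ_y = 530.0 → σ = 197 MPa, n = 2.69
  material X: E = 12.15, α = 5.93, σ_y = 43.10 → σ = 7.01 MPa, n = 6.15
  material V: E = 115.0, α = 17.3, σ_y = 253.0 → σ = 194 MPa, n = 1.31
  material W: E = 373.7, α = 7.82, σ_y = 293.0 → σ = 284 MPa, n = 1.03
The minimum is material W at n = 1.03.

material W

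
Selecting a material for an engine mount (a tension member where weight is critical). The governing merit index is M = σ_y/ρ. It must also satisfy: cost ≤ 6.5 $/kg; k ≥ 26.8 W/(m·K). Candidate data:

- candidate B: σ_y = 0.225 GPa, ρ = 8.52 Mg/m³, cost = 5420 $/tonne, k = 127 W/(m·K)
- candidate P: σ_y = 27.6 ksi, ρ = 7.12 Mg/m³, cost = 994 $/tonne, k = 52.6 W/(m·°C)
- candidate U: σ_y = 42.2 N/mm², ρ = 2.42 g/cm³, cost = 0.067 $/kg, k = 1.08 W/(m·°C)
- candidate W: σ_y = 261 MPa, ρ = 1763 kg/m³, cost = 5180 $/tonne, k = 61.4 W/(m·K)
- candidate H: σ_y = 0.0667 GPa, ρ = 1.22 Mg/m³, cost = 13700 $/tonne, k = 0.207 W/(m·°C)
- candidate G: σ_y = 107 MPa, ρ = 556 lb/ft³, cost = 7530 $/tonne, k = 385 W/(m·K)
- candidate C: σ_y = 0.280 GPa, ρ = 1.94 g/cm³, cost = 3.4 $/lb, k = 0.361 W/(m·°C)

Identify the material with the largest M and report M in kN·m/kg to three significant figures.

candidate W, M = 148 kN·m/kg

Screen on constraints: cost ≤ 6.5 $/kg; k ≥ 26.8 W/(m·K). Survivors: candidate B, candidate P, candidate W.
Putting every candidate on a common basis:
  candidate B: σ_y = 225.0 MPa, ρ = 8520 kg/m³
  candidate P: σ_y = 190.3 MPa, ρ = 7120 kg/m³
  candidate W: σ_y = 261.0 MPa, ρ = 1763 kg/m³
  candidate W: M = 148 kN·m/kg
  candidate P: M = 26.7 kN·m/kg
  candidate B: M = 26.4 kN·m/kg
Candidate W ranks first.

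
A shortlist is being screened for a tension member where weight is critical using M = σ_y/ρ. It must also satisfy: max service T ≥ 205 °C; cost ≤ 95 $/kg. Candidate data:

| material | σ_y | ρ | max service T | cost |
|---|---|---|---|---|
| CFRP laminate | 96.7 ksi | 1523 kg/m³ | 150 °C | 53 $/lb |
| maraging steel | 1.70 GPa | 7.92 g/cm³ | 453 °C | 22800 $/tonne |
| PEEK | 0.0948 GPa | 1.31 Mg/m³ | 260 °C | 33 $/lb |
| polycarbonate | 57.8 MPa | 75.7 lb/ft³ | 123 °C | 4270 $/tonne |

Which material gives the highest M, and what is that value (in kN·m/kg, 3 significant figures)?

Screen on constraints: max service T ≥ 205 °C; cost ≤ 95 $/kg. Survivors: maraging steel, PEEK.
Normalizing units and computing the index:
  maraging steel: σ_y = 1700 MPa, ρ = 7920 kg/m³
  PEEK: σ_y = 94.80 MPa, ρ = 1310 kg/m³
  maraging steel: M = 215 kN·m/kg
  PEEK: M = 72.4 kN·m/kg
The maximum is for maraging steel.

maraging steel, M = 215 kN·m/kg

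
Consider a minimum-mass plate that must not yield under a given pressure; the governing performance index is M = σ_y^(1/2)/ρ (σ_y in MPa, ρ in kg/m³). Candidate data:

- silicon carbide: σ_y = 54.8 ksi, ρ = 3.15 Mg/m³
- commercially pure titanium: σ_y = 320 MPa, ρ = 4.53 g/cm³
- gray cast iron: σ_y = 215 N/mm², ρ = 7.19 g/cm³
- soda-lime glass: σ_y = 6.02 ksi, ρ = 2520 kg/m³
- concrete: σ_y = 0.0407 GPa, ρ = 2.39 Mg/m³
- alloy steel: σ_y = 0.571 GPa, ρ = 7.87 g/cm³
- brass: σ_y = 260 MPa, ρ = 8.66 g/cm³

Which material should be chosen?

silicon carbide

Convert each candidate to consistent units, then evaluate M:
  silicon carbide: σ_y = 377.8 MPa, ρ = 3150 kg/m³
  commercially pure titanium: σ_y = 320.0 MPa, ρ = 4530 kg/m³
  gray cast iron: σ_y = 215.0 MPa, ρ = 7190 kg/m³
  soda-lime glass: σ_y = 41.51 MPa, ρ = 2520 kg/m³
  concrete: σ_y = 40.70 MPa, ρ = 2390 kg/m³
  alloy steel: σ_y = 571.0 MPa, ρ = 7870 kg/m³
  brass: σ_y = 260.0 MPa, ρ = 8660 kg/m³
  silicon carbide: M = 6.17×10⁻³
  commercially pure titanium: M = 3.95×10⁻³
  alloy steel: M = 3.04×10⁻³
  concrete: M = 2.67×10⁻³
  soda-lime glass: M = 2.56×10⁻³
  gray cast iron: M = 2.04×10⁻³
  brass: M = 1.86×10⁻³
Silicon carbide ranks first.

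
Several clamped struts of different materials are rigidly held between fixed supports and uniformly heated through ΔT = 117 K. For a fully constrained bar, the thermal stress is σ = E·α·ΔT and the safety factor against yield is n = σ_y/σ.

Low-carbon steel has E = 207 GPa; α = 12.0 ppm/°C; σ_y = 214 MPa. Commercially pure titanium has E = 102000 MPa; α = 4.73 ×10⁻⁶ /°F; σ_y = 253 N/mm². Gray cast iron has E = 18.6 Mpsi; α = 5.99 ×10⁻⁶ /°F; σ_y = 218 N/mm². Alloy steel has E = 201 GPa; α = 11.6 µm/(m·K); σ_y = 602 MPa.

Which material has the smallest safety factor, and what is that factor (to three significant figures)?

low-carbon steel, n = 0.736

With everything in SI (GPa, ×10⁻⁶/K, MPa):
  low-carbon steel: E = 207.0, α = 12.0, σ_y = 214.0 → σ = 291 MPa, n = 0.736
  commercially pure titanium: E = 102.0, α = 8.51, σ_y = 253.0 → σ = 102 MPa, n = 2.49
  gray cast iron: E = 128.2, α = 10.8, σ_y = 218.0 → σ = 162 MPa, n = 1.35
  alloy steel: E = 201.0, α = 11.6, σ_y = 602.0 → σ = 273 MPa, n = 2.21
The minimum is low-carbon steel at n = 0.736.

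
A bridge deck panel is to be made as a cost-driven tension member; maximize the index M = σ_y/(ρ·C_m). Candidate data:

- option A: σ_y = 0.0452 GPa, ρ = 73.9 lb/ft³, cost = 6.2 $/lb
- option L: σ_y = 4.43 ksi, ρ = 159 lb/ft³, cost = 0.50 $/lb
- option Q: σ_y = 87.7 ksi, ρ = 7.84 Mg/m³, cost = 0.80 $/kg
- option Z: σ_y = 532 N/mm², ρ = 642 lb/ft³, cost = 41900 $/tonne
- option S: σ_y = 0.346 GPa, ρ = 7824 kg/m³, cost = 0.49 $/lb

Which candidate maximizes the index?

Putting every candidate on a common basis:
  option A: σ_y = 45.20 MPa, ρ = 1184 kg/m³, cost = 13.67 $/kg
  option L: σ_y = 30.54 MPa, ρ = 2547 kg/m³, cost = 1.102 $/kg
  option Q: σ_y = 604.7 MPa, ρ = 7840 kg/m³, cost = 0.8000 $/kg
  option Z: σ_y = 532.0 MPa, ρ = 10280 kg/m³, cost = 41.90 $/kg
  option S: σ_y = 346.0 MPa, ρ = 7824 kg/m³, cost = 1.080 $/kg
  option Q: M = 96.4 kN·m per $
  option S: M = 40.9 kN·m per $
  option L: M = 10.9 kN·m per $
  option A: M = 2.79 kN·m per $
  option Z: M = 1.23 kN·m per $
Option Q has the largest M.

option Q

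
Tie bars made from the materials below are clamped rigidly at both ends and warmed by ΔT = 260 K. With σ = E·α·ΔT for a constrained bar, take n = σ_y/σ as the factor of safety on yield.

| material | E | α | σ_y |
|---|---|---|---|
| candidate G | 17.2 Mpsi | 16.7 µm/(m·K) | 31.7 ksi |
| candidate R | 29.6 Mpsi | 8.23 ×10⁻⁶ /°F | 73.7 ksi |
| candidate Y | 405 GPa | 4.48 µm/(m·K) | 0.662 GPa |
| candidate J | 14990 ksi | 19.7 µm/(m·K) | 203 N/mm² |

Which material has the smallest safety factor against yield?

With everything in SI (GPa, ×10⁻⁶/K, MPa):
  candidate G: E = 118.6, α = 16.7, σ_y = 218.6 → σ = 515 MPa, n = 0.424
  candidate R: E = 204.1, α = 14.8, σ_y = 508.1 → σ = 786 MPa, n = 0.646
  candidate Y: E = 405.0, α = 4.48, σ_y = 662.0 → σ = 472 MPa, n = 1.40
  candidate J: E = 103.4, α = 19.7, σ_y = 203.0 → σ = 529 MPa, n = 0.383
Candidate J has the lowest safety factor, n = 0.383.

candidate J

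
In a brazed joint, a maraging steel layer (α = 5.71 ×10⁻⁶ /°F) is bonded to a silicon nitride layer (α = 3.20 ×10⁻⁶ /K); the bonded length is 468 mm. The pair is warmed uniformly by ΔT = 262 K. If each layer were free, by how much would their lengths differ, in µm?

868 µm

maraging steel: α = 5.71×10⁻⁶/°F × 9/5 = 10.3×10⁻⁶/K.
Δα = |10.3 − 3.20|×10⁻⁶/K = 7.08×10⁻⁶/K.
ΔL_mismatch = Δα·L·ΔT = 7.08×10⁻⁶ × 468.0 mm × 262.0 K = 868 µm.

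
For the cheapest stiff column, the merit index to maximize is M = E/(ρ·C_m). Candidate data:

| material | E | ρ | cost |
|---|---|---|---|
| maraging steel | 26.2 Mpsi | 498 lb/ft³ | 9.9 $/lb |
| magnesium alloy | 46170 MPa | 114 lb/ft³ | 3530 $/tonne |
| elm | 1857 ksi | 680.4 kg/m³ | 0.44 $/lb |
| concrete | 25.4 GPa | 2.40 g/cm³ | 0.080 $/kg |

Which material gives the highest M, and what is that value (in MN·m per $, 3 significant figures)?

concrete, M = 132 MN·m per $

Convert each candidate to consistent units, then evaluate M:
  maraging steel: E = 180.6 GPa, ρ = 7977 kg/m³, cost = 21.83 $/kg
  magnesium alloy: E = 46.17 GPa, ρ = 1826 kg/m³, cost = 3.530 $/kg
  elm: E = 12.80 GPa, ρ = 680.4 kg/m³, cost = 0.9700 $/kg
  concrete: E = 25.40 GPa, ρ = 2400 kg/m³, cost = 0.08000 $/kg
  concrete: M = 132 MN·m per $
  elm: M = 19.4 MN·m per $
  magnesium alloy: M = 7.16 MN·m per $
  maraging steel: M = 1.04 MN·m per $
The maximum is for concrete.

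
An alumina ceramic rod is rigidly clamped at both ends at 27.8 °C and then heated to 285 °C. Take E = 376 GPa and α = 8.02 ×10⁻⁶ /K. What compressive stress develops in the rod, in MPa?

776 MPa

ΔT = 257.2 K. Constrained thermal stress σ = E·α·ΔT = 376.0×10³ MPa × 8.02×10⁻⁶ × 257.2 = 776 MPa (compressive).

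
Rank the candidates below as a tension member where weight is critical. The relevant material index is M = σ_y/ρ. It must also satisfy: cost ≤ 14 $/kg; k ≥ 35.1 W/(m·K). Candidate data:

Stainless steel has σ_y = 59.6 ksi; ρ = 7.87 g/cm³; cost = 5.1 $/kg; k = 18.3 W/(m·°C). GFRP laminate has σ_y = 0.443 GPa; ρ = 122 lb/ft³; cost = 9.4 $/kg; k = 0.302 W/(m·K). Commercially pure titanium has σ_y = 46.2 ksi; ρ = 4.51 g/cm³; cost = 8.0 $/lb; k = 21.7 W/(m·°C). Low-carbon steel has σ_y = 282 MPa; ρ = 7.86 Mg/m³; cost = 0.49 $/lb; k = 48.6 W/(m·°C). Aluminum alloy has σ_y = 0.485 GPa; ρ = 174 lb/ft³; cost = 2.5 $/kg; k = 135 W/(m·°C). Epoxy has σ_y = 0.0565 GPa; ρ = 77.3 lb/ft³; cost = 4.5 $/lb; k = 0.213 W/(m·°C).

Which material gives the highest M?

Screen on constraints: cost ≤ 14 $/kg; k ≥ 35.1 W/(m·K). Survivors: low-carbon steel, aluminum alloy.
Putting every candidate on a common basis:
  low-carbon steel: σ_y = 282.0 MPa, ρ = 7860 kg/m³
  aluminum alloy: σ_y = 485.0 MPa, ρ = 2787 kg/m³
  aluminum alloy: M = 174 kN·m/kg
  low-carbon steel: M = 35.9 kN·m/kg
Aluminum alloy ranks first.

aluminum alloy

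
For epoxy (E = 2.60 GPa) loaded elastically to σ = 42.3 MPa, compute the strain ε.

ε = σ/E = 42.3 / 2600 = 0.0163.

0.0163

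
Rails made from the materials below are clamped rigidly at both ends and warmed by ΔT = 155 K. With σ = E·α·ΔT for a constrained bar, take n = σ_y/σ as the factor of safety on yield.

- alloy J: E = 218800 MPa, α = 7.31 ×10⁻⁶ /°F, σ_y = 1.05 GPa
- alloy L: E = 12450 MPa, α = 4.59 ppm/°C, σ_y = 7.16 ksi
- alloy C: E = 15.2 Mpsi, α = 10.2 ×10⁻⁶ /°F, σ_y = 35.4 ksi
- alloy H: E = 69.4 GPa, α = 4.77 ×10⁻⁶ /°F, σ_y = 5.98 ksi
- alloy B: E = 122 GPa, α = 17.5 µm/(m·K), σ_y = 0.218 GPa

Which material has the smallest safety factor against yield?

alloy H

Converting E to GPa, α to ×10⁻⁶/K, σ_y to MPa, then σ and n for each:
  alloy J: E = 218.8, α = 13.2, σ_y = 1050 → σ = 446 MPa, n = 2.35
  alloy L: E = 12.45, α = 4.59, σ_y = 49.37 → σ = 8.86 MPa, n = 5.57
  alloy C: E = 104.8, α = 18.4, σ_y = 244.1 → σ = 298 MPa, n = 0.818
  alloy H: E = 69.40, α = 8.59, σ_y = 41.23 → σ = 92.4 MPa, n = 0.446
  alloy B: E = 122.0, α = 17.5, σ_y = 218.0 → σ = 331 MPa, n = 0.659
Smallest n: alloy H with n = 0.446.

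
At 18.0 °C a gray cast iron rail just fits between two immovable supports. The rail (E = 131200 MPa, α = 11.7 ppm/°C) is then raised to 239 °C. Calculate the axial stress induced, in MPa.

E = 131200 MPa = 131.2 GPa.
ΔT = 221.0 K. Constrained thermal stress σ = E·α·ΔT = 131.2×10³ MPa × 11.7×10⁻⁶ × 221.0 = 339 MPa (compressive).

339 MPa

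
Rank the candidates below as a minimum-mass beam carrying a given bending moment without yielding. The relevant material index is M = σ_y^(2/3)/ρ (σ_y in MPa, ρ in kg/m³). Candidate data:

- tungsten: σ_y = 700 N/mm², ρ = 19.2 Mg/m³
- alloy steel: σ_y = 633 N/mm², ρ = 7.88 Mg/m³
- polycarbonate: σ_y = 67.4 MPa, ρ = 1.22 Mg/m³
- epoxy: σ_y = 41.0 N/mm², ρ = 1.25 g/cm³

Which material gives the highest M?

polycarbonate

After converting to SI:
  tungsten: σ_y = 700.0 MPa, ρ = 19200 kg/m³
  alloy steel: σ_y = 633.0 MPa, ρ = 7880 kg/m³
  polycarbonate: σ_y = 67.40 MPa, ρ = 1220 kg/m³
  epoxy: σ_y = 41.00 MPa, ρ = 1250 kg/m³
  polycarbonate: M = 13.6×10⁻³
  epoxy: M = 9.51×10⁻³
  alloy steel: M = 9.36×10⁻³
  tungsten: M = 4.11×10⁻³
Polycarbonate ranks first.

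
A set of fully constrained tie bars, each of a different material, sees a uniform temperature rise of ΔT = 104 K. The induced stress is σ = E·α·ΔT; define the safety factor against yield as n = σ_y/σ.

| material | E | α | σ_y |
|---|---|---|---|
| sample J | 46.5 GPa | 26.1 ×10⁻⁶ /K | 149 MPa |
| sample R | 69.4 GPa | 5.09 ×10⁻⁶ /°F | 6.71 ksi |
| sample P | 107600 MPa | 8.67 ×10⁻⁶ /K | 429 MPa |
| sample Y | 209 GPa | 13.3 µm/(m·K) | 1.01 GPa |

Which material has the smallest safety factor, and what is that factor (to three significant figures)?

Per material, after unit conversion:
  sample J: E = 46.50, α = 26.1, σ_y = 149.0 → σ = 126 MPa, n = 1.18
  sample R: E = 69.40, α = 9.16, σ_y = 46.26 → σ = 66.1 MPa, n = 0.700
  sample P: E = 107.6, α = 8.67, σ_y = 429.0 → σ = 97.0 MPa, n = 4.42
  sample Y: E = 209.0, α = 13.3, σ_y = 1010 → σ = 289 MPa, n = 3.49
Smallest n: sample R with n = 0.700.

sample R, n = 0.700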